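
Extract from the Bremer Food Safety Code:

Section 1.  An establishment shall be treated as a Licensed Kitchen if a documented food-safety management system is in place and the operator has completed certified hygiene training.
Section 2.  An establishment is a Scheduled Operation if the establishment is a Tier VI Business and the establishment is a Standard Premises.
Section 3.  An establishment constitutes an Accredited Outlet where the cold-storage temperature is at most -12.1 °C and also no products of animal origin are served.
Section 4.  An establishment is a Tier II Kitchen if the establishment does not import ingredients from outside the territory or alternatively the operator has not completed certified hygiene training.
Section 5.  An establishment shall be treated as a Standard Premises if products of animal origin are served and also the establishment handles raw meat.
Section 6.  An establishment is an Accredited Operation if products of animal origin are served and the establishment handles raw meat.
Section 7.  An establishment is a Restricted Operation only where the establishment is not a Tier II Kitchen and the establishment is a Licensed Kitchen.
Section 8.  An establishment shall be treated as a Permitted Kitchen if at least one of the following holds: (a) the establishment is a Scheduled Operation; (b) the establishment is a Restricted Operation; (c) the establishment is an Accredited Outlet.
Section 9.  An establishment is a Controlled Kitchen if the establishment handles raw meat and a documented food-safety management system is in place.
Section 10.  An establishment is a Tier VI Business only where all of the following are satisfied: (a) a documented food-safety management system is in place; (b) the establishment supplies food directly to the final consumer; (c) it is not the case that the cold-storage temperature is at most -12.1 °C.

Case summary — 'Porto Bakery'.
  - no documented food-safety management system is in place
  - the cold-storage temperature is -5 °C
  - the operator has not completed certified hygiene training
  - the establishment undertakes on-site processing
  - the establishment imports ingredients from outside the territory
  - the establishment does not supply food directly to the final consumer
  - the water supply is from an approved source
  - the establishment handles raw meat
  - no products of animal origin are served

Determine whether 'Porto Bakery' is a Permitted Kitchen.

No

section 10 — Tier VI Business: [a documented food-safety management system is in place? no] AND [the establishment supplies food directly to the final consumer? no] AND [cold-storage temperature: -5 °C ≤ -12.1 °C? no, so negated condition yes] → not satisfied.
section 5 — Standard Premises: [products of animal origin are served? no] AND [the establishment handles raw meat? yes] → not satisfied.
section 2 — Scheduled Operation: [Tier VI Business (section 10)? no] AND [Standard Premises (section 5)? no] → not satisfied.
section 4 — Tier II Kitchen: [the establishment does not import ingredients from outside the territory? no] OR [the operator has not completed certified hygiene training? yes] → satisfied.
section 1 — Licensed Kitchen: [a documented food-safety management system is in place? no] AND [the operator has completed certified hygiene training? no] → not satisfied.
section 7 — Restricted Operation: [not a Tier II Kitchen (section 4)? no] AND [Licensed Kitchen (section 1)? no] → not satisfied.
section 3 — Accredited Outlet: [cold-storage temperature: -5 °C ≤ -12.1 °C? no] AND [no products of animal origin are served? yes] → not satisfied.
section 8 — Permitted Kitchen: [Scheduled Operation (section 2)? no] OR [Restricted Operation (section 7)? no] OR [Accredited Outlet (section 3)? no] → not satisfied.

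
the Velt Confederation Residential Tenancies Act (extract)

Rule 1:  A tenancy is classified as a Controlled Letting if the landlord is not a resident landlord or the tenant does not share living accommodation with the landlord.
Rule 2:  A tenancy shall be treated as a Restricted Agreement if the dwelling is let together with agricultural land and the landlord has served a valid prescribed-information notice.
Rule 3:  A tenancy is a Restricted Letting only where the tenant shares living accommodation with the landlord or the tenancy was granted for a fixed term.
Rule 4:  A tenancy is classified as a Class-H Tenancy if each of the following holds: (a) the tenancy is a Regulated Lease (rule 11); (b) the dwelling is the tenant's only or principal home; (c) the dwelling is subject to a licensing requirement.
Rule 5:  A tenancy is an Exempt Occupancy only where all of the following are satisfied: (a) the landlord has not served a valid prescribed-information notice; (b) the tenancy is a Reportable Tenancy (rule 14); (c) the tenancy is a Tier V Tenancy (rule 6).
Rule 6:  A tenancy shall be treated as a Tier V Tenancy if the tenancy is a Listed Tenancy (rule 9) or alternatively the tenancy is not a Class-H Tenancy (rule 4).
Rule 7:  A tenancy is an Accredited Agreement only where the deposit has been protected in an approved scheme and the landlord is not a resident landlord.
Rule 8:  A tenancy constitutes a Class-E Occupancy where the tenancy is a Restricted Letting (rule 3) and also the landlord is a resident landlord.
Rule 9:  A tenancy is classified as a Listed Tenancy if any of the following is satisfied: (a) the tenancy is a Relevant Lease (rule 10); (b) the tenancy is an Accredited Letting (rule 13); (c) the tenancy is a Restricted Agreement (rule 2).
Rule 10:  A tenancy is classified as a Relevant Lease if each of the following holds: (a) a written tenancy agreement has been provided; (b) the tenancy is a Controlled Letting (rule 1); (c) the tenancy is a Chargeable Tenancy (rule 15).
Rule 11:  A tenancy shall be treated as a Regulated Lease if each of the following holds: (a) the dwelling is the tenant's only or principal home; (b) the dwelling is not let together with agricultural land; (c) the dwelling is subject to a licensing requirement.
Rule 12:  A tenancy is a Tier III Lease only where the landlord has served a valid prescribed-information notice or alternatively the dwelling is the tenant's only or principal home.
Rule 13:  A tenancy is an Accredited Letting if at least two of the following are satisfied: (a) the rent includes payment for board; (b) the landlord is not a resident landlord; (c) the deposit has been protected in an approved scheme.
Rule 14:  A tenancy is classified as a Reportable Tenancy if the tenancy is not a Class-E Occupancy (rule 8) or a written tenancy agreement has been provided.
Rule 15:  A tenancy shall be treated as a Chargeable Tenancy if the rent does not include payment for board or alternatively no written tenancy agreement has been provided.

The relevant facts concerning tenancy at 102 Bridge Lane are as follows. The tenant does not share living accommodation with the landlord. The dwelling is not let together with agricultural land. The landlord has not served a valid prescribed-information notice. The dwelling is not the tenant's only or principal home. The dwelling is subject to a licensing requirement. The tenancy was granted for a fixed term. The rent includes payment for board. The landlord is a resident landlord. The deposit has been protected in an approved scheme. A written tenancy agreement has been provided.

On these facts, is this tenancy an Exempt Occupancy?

Yes

Under rule 3: the tenant shares living accommodation with the landlord? no; or the tenancy was granted for a fixed term? yes. So the tenancy is a Restricted Letting.
Under rule 8: Restricted Letting (rule 3)? yes; and the landlord is a resident landlord? yes. So the tenancy is a Class-E Occupancy.
Under rule 14: not a Class-E Occupancy (rule 8)? no; or a written tenancy agreement has been provided? yes. So the tenancy is a Reportable Tenancy.
Under rule 1: the landlord is not a resident landlord? no; or the tenant does not share living accommodation with the landlord? yes. So the tenancy is a Controlled Letting.
Under rule 15: the rent does not include payment for board? no; or no written tenancy agreement has been provided? no. So the tenancy is not a Chargeable Tenancy.
Under rule 10: a written tenancy agreement has been provided? yes; and Controlled Letting (rule 1)? yes; and Chargeable Tenancy (rule 15)? no. So the tenancy is not a Relevant Lease.
Under rule 13: the rent includes payment for board? yes; the landlord is not a resident landlord? no; the deposit has been protected in an approved scheme? yes — 2 of 3 hold (need ≥2) → satisfied.
Under rule 2: the dwelling is let together with agricultural land? no; and the landlord has served a valid prescribed-information notice? no. So the tenancy is not a Restricted Agreement.
Under rule 9: Relevant Lease (rule 10)? no; or Accredited Letting (rule 13)? yes; or Restricted Agreement (rule 2)? no. So the tenancy is a Listed Tenancy.
Under rule 11: the dwelling is the tenant's only or principal home? no; and the dwelling is not let together with agricultural land? yes; and the dwelling is subject to a licensing requirement? yes. So the tenancy is not a Regulated Lease.
Under rule 4: Regulated Lease (rule 11)? no; and the dwelling is the tenant's only or principal home? no; and the dwelling is subject to a licensing requirement? yes. So the tenancy is not a Class-H Tenancy.
Under rule 6: Listed Tenancy (rule 9)? yes; or not a Class-H Tenancy (rule 4)? yes. So the tenancy is a Tier V Tenancy.
Under rule 5: the landlord has not served a valid prescribed-information notice? yes; and Reportable Tenancy (rule 14)? yes; and Tier V Tenancy (rule 6)? yes. So the tenancy is an Exempt Occupancy.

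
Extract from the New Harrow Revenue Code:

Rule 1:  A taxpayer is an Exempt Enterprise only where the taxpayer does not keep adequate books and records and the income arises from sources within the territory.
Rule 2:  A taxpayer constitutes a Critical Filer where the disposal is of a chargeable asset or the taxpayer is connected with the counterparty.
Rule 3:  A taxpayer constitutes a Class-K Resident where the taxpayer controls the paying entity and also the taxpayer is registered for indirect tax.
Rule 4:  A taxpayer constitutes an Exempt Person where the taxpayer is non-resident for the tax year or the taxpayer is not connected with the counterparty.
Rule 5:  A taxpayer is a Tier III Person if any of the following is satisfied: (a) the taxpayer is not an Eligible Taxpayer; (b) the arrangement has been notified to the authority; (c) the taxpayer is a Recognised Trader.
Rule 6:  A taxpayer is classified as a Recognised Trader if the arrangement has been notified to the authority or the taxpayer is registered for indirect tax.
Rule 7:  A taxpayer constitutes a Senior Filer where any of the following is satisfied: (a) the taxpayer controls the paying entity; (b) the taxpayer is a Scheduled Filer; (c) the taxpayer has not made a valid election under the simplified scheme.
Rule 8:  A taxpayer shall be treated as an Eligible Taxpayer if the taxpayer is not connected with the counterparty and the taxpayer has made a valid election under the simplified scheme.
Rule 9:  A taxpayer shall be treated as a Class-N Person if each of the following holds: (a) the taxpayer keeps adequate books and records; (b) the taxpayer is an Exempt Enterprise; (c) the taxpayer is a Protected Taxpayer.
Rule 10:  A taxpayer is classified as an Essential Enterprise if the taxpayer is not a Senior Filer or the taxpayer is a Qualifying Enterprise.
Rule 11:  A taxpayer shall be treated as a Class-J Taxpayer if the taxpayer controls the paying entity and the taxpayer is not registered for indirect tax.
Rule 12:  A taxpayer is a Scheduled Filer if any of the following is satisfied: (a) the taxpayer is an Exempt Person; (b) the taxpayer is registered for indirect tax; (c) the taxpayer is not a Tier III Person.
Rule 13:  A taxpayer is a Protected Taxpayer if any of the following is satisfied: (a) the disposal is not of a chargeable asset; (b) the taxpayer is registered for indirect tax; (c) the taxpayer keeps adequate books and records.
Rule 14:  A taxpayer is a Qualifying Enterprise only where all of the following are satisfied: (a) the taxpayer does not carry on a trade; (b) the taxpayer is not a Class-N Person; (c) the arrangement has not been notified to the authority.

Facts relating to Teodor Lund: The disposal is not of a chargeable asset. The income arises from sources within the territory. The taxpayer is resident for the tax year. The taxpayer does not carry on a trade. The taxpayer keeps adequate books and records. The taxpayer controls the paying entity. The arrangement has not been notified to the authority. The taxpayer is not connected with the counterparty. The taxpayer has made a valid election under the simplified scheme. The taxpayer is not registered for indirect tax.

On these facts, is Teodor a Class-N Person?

No

rule 1 — Exempt Enterprise: [the taxpayer does not keep adequate books and records? no] AND [the income arises from sources within the territory? yes] → not satisfied.
rule 13 — Protected Taxpayer: [the disposal is not of a chargeable asset? yes] OR [the taxpayer is registered for indirect tax? no] OR [the taxpayer keeps adequate books and records? yes] → satisfied.
rule 9 — Class-N Person: [the taxpayer keeps adequate books and records? yes] AND [Exempt Enterprise (rule 1)? no] AND [Protected Taxpayer (rule 13)? yes] → not satisfied.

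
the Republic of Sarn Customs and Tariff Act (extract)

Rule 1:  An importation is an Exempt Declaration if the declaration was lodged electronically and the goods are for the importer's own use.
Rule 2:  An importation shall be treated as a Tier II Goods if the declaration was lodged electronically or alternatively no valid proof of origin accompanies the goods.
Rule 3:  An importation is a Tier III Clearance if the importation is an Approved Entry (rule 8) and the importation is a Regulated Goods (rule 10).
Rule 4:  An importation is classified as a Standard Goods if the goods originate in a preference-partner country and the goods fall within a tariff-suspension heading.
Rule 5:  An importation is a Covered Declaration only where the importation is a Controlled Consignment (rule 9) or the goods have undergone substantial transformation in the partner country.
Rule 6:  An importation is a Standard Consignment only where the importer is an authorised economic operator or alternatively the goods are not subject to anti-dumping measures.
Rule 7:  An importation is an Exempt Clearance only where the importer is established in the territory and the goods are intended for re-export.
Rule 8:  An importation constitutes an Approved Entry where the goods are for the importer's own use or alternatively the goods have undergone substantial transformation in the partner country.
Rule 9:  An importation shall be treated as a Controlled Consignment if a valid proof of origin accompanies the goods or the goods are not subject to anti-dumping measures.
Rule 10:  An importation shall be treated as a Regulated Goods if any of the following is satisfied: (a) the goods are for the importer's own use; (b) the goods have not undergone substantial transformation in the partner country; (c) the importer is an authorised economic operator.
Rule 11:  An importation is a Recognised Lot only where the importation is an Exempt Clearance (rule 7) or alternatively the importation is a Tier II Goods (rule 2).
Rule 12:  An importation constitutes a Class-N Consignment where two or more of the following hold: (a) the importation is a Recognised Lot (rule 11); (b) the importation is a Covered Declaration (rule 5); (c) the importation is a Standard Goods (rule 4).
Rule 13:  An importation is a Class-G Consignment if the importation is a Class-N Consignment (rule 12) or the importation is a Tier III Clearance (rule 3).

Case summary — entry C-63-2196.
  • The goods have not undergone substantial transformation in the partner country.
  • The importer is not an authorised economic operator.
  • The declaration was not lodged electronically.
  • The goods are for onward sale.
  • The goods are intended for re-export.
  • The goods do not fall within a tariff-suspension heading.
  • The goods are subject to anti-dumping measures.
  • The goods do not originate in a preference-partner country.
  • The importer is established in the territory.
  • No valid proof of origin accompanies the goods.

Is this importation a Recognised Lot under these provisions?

rule 7 — Exempt Clearance: [the importer is established in the territory? yes] AND [the goods are intended for re-export? yes] → satisfied.
rule 2 — Tier II Goods: [the declaration was lodged electronically? no] OR [no valid proof of origin accompanies the goods? yes] → satisfied.
rule 11 — Recognised Lot: [Exempt Clearance (rule 7)? yes] OR [Tier II Goods (rule 2)? yes] → satisfied.

Yes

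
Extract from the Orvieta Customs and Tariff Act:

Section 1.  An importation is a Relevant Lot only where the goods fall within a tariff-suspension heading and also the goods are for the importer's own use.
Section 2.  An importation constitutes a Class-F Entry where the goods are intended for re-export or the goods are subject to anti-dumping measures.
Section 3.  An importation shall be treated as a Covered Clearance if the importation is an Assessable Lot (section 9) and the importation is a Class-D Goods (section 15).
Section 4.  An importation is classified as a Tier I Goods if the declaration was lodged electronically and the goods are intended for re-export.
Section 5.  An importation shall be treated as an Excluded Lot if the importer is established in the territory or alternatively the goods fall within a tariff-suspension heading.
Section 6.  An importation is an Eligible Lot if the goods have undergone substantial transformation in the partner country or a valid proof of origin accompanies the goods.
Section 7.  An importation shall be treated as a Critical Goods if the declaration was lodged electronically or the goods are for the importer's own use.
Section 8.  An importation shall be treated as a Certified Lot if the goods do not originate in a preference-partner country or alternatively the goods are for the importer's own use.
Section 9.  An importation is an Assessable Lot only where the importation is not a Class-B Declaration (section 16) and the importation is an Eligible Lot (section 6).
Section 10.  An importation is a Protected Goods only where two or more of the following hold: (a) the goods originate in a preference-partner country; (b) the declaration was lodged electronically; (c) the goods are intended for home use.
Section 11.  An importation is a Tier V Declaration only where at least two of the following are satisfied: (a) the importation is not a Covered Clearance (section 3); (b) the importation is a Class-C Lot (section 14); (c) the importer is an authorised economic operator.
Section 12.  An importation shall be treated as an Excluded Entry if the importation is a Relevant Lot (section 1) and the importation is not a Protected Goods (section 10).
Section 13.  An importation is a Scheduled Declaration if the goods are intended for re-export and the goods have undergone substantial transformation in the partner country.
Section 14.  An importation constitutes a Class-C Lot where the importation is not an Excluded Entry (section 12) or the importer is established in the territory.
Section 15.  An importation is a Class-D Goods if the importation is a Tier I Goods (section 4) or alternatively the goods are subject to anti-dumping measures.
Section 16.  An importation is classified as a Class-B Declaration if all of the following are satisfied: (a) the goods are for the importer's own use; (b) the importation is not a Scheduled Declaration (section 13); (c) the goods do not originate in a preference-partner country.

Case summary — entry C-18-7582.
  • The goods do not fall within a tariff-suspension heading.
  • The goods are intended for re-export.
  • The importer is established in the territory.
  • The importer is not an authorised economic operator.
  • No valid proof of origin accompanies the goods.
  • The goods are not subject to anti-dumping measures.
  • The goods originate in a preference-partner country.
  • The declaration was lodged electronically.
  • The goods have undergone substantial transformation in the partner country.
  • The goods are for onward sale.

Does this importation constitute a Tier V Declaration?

section 13 — Scheduled Declaration: [the goods are intended for re-export? yes] AND [the goods have undergone substantial transformation in the partner country? yes] → satisfied.
section 16 — Class-B Declaration: [the goods are for the importer's own use? no] AND [not a Scheduled Declaration (section 13)? no] AND [the goods do not originate in a preference-partner country? no] → not satisfied.
section 6 — Eligible Lot: [the goods have undergone substantial transformation in the partner country? yes] OR [a valid proof of origin accompanies the goods? no] → satisfied.
section 9 — Assessable Lot: [not a Class-B Declaration (section 16)? yes] AND [Eligible Lot (section 6)? yes] → satisfied.
section 4 — Tier I Goods: [the declaration was lodged electronically? yes] AND [the goods are intended for re-export? yes] → satisfied.
section 15 — Class-D Goods: [Tier I Goods (section 4)? yes] OR [the goods are subject to anti-dumping measures? no] → satisfied.
section 3 — Covered Clearance: [Assessable Lot (section 9)? yes] AND [Class-D Goods (section 15)? yes] → satisfied.
section 1 — Relevant Lot: [the goods fall within a tariff-suspension heading? no] AND [the goods are for the importer's own use? no] → not satisfied.
section 10 — Protected Goods: the goods originate in a preference-partner country? yes; the declaration was lodged electronically? yes; the goods are intended for home use? no — 2 of 3 hold (need ≥2) → satisfied.
section 12 — Excluded Entry: [Relevant Lot (section 1)? no] AND [not a Protected Goods (section 10)? no] → not satisfied.
section 14 — Class-C Lot: [not an Excluded Entry (section 12)? yes] OR [the importer is established in the territory? yes] → satisfied.
section 11 — Tier V Declaration: not a Covered Clearance (section 3)? no; Class-C Lot (section 14)? yes; the importer is an authorised economic operator? no — 1 of 3 hold (need ≥2) → not satisfied.

No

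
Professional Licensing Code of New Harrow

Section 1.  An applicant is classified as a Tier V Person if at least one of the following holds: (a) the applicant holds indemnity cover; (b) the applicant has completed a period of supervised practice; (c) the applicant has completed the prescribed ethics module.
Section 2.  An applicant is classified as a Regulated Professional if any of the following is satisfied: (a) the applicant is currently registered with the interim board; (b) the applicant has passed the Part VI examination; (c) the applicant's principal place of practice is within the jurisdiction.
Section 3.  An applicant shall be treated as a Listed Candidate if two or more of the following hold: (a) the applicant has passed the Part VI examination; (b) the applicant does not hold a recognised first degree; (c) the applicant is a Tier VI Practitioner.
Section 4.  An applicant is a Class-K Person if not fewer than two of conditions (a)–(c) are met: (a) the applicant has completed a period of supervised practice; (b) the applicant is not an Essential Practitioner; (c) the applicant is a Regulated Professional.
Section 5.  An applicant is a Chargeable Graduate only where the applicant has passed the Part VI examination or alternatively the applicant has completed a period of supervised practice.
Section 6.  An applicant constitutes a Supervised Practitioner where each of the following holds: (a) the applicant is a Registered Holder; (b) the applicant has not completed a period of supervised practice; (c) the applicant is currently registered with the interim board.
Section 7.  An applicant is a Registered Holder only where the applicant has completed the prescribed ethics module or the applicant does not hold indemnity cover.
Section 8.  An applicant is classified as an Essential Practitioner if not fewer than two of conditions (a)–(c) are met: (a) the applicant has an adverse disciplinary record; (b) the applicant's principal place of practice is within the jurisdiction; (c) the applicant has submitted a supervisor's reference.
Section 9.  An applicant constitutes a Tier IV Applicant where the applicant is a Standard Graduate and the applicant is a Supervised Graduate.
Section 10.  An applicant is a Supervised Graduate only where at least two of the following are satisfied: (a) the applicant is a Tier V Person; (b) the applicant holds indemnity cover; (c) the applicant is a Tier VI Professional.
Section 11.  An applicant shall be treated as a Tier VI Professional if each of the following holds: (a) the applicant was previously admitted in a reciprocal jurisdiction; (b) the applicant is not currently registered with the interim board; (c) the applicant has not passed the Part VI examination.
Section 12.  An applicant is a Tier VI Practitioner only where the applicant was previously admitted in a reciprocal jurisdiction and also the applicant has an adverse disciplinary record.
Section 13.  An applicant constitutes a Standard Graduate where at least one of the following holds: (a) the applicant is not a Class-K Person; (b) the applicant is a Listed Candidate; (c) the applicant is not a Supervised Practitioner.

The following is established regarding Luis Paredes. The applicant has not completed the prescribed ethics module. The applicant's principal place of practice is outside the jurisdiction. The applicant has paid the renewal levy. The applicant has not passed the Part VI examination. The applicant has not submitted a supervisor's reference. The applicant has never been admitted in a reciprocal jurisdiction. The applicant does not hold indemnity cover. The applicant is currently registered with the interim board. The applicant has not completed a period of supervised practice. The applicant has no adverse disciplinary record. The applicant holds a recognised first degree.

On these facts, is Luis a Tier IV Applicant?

No

section 8 — Essential Practitioner: the applicant has an adverse disciplinary record? no; the applicant's principal place of practice is within the jurisdiction? no; the applicant has submitted a supervisor's reference? no — 0 of 3 hold (need ≥2) → not satisfied.
section 2 — Regulated Professional: [the applicant is currently registered with the interim board? yes] OR [the applicant has passed the Part VI examination? no] OR [the applicant's principal place of practice is within the jurisdiction? no] → satisfied.
section 4 — Class-K Person: the applicant has completed a period of supervised practice? no; not an Essential Practitioner (section 8)? yes; Regulated Professional (section 2)? yes — 2 of 3 hold (need ≥2) → satisfied.
section 12 — Tier VI Practitioner: [the applicant was previously admitted in a reciprocal jurisdiction? no] AND [the applicant has an adverse disciplinary record? no] → not satisfied.
section 3 — Listed Candidate: the applicant has passed the Part VI examination? no; the applicant does not hold a recognised first degree? no; Tier VI Practitioner (section 12)? no — 0 of 3 hold (need ≥2) → not satisfied.
section 7 — Registered Holder: [the applicant has completed the prescribed ethics module? no] OR [the applicant does not hold indemnity cover? yes] → satisfied.
section 6 — Supervised Practitioner: [Registered Holder (section 7)? yes] AND [the applicant has not completed a period of supervised practice? yes] AND [the applicant is currently registered with the interim board? yes] → satisfied.
section 13 — Standard Graduate: [not a Class-K Person (section 4)? no] OR [Listed Candidate (section 3)? no] OR [not a Supervised Practitioner (section 6)? no] → not satisfied.
section 1 — Tier V Person: [the applicant holds indemnity cover? no] OR [the applicant has completed a period of supervised practice? no] OR [the applicant has completed the prescribed ethics module? no] → not satisfied.
section 11 — Tier VI Professional: [the applicant was previously admitted in a reciprocal jurisdiction? no] AND [the applicant is not currently registered with the interim board? no] AND [the applicant has not passed the Part VI examination? yes] → not satisfied.
section 10 — Supervised Graduate: Tier V Person (section 1)? no; the applicant holds indemnity cover? no; Tier VI Professional (section 11)? no — 0 of 3 hold (need ≥2) → not satisfied.
section 9 — Tier IV Applicant: [Standard Graduate (section 13)? no] AND [Supervised Graduate (section 10)? no] → not satisfied.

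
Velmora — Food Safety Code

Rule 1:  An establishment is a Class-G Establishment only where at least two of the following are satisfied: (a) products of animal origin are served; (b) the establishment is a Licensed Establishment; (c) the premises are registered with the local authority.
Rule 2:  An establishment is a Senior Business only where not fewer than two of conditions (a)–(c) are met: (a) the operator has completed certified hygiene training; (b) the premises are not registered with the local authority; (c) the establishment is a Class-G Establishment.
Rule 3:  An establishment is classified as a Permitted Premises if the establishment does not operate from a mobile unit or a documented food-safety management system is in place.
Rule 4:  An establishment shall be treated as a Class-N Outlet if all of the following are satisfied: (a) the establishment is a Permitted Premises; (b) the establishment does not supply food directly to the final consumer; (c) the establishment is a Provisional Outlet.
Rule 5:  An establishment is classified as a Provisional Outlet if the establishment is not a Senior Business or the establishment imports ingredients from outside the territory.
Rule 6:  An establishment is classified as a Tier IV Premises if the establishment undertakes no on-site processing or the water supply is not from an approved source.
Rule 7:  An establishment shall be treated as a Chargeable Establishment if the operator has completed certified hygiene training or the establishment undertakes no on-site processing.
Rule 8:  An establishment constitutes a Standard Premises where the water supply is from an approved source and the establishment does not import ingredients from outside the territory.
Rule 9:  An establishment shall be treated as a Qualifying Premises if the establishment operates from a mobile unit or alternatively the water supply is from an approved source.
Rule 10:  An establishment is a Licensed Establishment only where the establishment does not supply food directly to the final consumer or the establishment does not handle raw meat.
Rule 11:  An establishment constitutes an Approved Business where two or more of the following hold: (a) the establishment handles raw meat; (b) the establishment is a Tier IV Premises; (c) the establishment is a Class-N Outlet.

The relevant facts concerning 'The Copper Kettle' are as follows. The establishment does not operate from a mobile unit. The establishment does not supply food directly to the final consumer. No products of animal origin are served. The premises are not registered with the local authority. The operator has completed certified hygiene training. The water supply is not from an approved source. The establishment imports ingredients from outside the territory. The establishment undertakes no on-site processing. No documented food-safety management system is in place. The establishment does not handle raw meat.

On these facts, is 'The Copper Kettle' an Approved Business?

rule 6 — Tier IV Premises: [the establishment undertakes no on-site processing? yes] OR [the water supply is not from an approved source? yes] → satisfied.
rule 3 — Permitted Premises: [the establishment does not operate from a mobile unit? yes] OR [a documented food-safety management system is in place? no] → satisfied.
rule 10 — Licensed Establishment: [the establishment does not supply food directly to the final consumer? yes] OR [the establishment does not handle raw meat? yes] → satisfied.
rule 1 — Class-G Establishment: products of animal origin are served? no; Licensed Establishment (rule 10)? yes; the premises are registered with the local authority? no — 1 of 3 hold (need ≥2) → not satisfied.
rule 2 — Senior Business: the operator has completed certified hygiene training? yes; the premises are not registered with the local authority? yes; Class-G Establishment (rule 1)? no — 2 of 3 hold (need ≥2) → satisfied.
rule 5 — Provisional Outlet: [not a Senior Business (rule 2)? no] OR [the establishment imports ingredients from outside the territory? yes] → satisfied.
rule 4 — Class-N Outlet: [Permitted Premises (rule 3)? yes] AND [the establishment does not supply food directly to the final consumer? yes] AND [Provisional Outlet (rule 5)? yes] → satisfied.
rule 11 — Approved Business: the establishment handles raw meat? no; Tier IV Premises (rule 6)? yes; Class-N Outlet (rule 4)? yes — 2 of 3 hold (need ≥2) → satisfied.

Yes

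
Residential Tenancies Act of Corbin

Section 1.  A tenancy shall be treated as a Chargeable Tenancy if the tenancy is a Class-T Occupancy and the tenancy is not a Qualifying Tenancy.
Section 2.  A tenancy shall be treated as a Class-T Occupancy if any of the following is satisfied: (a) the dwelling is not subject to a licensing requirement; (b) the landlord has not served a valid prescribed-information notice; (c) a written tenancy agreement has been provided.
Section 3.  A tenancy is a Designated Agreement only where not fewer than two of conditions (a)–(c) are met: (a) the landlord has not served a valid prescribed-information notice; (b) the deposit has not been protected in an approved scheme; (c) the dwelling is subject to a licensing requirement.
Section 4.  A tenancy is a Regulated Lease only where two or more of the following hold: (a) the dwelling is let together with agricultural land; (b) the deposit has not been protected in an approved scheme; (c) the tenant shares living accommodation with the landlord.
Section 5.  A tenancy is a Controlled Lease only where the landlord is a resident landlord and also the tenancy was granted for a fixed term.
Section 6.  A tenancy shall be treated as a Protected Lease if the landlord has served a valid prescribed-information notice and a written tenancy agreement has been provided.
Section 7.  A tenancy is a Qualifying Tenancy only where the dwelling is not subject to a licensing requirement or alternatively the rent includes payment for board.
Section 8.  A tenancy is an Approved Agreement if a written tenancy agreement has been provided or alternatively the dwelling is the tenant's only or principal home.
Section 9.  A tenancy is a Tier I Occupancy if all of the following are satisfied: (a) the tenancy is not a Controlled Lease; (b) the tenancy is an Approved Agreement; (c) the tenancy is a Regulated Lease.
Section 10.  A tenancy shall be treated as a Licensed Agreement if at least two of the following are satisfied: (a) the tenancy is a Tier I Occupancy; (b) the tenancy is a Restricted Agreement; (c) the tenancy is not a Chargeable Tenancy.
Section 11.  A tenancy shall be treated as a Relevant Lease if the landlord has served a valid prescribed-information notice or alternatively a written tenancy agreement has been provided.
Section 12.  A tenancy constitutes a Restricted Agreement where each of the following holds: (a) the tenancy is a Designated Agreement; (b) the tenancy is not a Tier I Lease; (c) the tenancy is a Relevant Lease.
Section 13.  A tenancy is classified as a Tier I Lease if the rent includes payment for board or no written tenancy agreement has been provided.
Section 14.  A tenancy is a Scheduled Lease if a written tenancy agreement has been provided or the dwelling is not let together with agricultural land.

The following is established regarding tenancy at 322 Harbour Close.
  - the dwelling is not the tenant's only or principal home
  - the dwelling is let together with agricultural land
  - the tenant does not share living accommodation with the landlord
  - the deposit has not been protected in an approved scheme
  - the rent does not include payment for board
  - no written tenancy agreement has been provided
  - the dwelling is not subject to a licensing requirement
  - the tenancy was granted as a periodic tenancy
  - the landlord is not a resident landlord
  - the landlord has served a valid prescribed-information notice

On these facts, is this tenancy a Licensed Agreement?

section 5 — Controlled Lease: [the landlord is a resident landlord? no] AND [the tenancy was granted for a fixed term? no] → not satisfied.
section 8 — Approved Agreement: [a written tenancy agreement has been provided? no] OR [the dwelling is the tenant's only or principal home? no] → not satisfied.
section 4 — Regulated Lease: the dwelling is let together with agricultural land? yes; the deposit has not been protected in an approved scheme? yes; the tenant shares living accommodation with the landlord? no — 2 of 3 hold (need ≥2) → satisfied.
section 9 — Tier I Occupancy: [not a Controlled Lease (section 5)? yes] AND [Approved Agreement (section 8)? no] AND [Regulated Lease (section 4)? yes] → not satisfied.
section 3 — Designated Agreement: the landlord has not served a valid prescribed-information notice? no; the deposit has not been protected in an approved scheme? yes; the dwelling is subject to a licensing requirement? no — 1 of 3 hold (need ≥2) → not satisfied.
section 13 — Tier I Lease: [the rent includes payment for board? no] OR [no written tenancy agreement has been provided? yes] → satisfied.
section 11 — Relevant Lease: [the landlord has served a valid prescribed-information notice? yes] OR [a written tenancy agreement has been provided? no] → satisfied.
section 12 — Restricted Agreement: [Designated Agreement (section 3)? no] AND [not a Tier I Lease (section 13)? no] AND [Relevant Lease (section 11)? yes] → not satisfied.
section 2 — Class-T Occupancy: [the dwelling is not subject to a licensing requirement? yes] OR [the landlord has not served a valid prescribed-information notice? no] OR [a written tenancy agreement has been provided? no] → satisfied.
section 7 — Qualifying Tenancy: [the dwelling is not subject to a licensing requirement? yes] OR [the rent includes payment for board? no] → satisfied.
section 1 — Chargeable Tenancy: [Class-T Occupancy (section 2)? yes] AND [not a Qualifying Tenancy (section 7)? no] → not satisfied.
section 10 — Licensed Agreement: Tier I Occupancy (section 9)? no; Restricted Agreement (section 12)? no; not a Chargeable Tenancy (section 1)? yes — 1 of 3 hold (need ≥2) → not satisfied.

No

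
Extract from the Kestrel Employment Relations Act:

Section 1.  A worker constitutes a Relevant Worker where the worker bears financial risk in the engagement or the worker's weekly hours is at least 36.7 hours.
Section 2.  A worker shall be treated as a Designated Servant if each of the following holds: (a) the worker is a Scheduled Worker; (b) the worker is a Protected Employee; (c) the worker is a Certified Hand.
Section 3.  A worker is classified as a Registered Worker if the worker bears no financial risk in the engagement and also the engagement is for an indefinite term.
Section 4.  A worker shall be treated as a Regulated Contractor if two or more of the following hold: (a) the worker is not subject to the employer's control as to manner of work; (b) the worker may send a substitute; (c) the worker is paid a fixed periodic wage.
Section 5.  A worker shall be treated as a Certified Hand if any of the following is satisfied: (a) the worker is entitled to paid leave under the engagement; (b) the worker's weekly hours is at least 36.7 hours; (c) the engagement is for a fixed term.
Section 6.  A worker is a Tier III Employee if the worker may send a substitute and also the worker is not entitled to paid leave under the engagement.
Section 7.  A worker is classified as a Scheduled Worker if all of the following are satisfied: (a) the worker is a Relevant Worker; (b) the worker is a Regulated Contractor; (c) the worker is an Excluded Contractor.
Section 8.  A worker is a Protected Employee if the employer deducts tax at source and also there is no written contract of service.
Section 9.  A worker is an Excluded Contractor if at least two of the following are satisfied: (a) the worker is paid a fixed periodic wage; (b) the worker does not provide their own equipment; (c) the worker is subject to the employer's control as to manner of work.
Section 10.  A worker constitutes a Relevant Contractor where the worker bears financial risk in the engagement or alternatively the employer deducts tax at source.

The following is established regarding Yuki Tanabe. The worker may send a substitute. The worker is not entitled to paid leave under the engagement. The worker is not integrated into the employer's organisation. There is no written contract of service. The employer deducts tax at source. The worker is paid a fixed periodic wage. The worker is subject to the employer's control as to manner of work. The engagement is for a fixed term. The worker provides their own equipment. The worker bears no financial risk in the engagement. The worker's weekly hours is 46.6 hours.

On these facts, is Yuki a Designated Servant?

Yes

Under section 1: the worker bears financial risk in the engagement? no; or worker's weekly hours: 46.6 hours ≥ 36.7 hours? yes. So the worker is a Relevant Worker.
Under section 4: the worker is not subject to the employer's control as to manner of work? no; the worker may send a substitute? yes; the worker is paid a fixed periodic wage? yes — 2 of 3 hold (need ≥2) → satisfied.
Under section 9: the worker is paid a fixed periodic wage? yes; the worker does not provide their own equipment? no; the worker is subject to the employer's control as to manner of work? yes — 2 of 3 hold (need ≥2) → satisfied.
Under section 7: Relevant Worker (section 1)? yes; and Regulated Contractor (section 4)? yes; and Excluded Contractor (section 9)? yes. So the worker is a Scheduled Worker.
Under section 8: the employer deducts tax at source? yes; and there is no written contract of service? yes. So the worker is a Protected Employee.
Under section 5: the worker is entitled to paid leave under the engagement? no; or worker's weekly hours: 46.6 hours ≥ 36.7 hours? yes; or the engagement is for a fixed term? yes. So the worker is a Certified Hand.
Under section 2: Scheduled Worker (section 7)? yes; and Protected Employee (section 8)? yes; and Certified Hand (section 5)? yes. So the worker is a Designated Servant.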